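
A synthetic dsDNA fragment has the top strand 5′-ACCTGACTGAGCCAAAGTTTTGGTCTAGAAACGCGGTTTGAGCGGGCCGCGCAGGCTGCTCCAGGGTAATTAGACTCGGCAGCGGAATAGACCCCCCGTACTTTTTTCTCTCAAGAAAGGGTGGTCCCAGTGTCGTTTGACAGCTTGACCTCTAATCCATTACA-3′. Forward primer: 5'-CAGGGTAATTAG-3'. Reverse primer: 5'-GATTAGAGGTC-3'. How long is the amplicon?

The forward primer matches the template at positions 62–73.
Taking the reverse complement of GATTAGAGGTC gives GACCTCTAATC, found at positions 147–157 on the template; the primer anneals here to the top strand with its 3' end pointing upstream.
Amplicon spans positions 62–157: 96 bp.

96 bp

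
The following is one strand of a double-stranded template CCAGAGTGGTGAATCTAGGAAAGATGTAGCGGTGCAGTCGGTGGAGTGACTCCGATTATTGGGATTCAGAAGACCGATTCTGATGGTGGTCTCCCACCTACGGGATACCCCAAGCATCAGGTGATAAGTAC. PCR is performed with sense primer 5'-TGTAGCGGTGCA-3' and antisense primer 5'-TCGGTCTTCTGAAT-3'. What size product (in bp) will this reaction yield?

Scanning the template, TGTAGCGGTGCA occurs at positions 25–36; this primer anneals to the bottom strand there with its 3' end pointing downstream.
Taking the reverse complement of TCGGTCTTCTGAAT gives ATTCAGAAGACCGA, found at positions 64–77 on the template; the primer anneals here to the top strand with its 3' end pointing upstream.
Amplicon spans positions 25–77: 53 bp.

53 bp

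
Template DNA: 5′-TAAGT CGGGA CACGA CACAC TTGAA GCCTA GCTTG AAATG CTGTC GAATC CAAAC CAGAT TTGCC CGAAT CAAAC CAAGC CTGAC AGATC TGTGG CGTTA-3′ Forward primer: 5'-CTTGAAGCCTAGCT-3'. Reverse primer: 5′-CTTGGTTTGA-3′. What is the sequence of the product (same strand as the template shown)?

Forward primer CTTGAAGCCTAGCT is found on the top strand at positions 20–33.
Reverse complement of the reverse primer: TCAAACCAAG. This occurs on the top strand at positions 70–79.
The product is the template from position 20 through 79 (60 bp).

5'-CTTGAAGCCTAGCTTGAAATGCTGTCGAATCCAAACCAGATTTGCCCGAATCAAACCAAG-3'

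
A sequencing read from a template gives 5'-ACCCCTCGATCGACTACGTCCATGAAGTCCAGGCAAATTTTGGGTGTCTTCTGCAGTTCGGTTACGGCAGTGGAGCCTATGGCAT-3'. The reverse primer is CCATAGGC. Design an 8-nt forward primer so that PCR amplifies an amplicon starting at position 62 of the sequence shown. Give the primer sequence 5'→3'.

The reverse primer's reverse complement GCCTATGG matches the template at positions 75–82; the product starts at position 62.
The forward primer is identical to the top strand over positions 62–69: TTACGGCA.

5'-TTACGGCA-3'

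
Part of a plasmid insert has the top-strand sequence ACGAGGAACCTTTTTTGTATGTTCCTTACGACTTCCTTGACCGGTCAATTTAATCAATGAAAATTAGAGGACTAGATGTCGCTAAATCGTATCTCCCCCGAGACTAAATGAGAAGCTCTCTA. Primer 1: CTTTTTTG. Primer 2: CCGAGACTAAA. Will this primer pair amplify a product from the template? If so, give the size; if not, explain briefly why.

Primer 1 (CTTTTTTG) matches the top strand at positions 10–17 (3' end points downstream).
Primer 2 (CCGAGACTAAA) also matches the top strand directly, at positions 98–108 — its reverse complement TTTAGTCTCGG is not present.
Both primers anneal to the bottom strand with 3' ends pointing the same way, so neither can prime synthesis back toward the other.

No product — both primers anneal to the same strand and extend in the same direction.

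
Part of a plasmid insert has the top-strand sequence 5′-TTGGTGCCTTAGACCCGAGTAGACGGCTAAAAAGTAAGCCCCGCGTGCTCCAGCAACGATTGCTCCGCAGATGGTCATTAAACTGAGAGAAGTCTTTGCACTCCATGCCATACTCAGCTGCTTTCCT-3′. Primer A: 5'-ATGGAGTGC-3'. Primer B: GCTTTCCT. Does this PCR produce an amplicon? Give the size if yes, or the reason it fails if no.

No product — the primers' 3' ends point away from each other.

Primer A (ATGGAGTGC) has reverse complement GCACTCCAT, which matches the top strand at positions 98–106; primer A anneals to the top strand there with its 3' end pointing upstream toward position 98.
Primer B (GCTTTCCT) matches the top strand directly at positions 120–127; it anneals to the bottom strand with its 3' end pointing downstream toward position 127.
The 3' ends diverge (primer A extends toward position 1, primer B toward position 127), so the primers never converge on a shared product.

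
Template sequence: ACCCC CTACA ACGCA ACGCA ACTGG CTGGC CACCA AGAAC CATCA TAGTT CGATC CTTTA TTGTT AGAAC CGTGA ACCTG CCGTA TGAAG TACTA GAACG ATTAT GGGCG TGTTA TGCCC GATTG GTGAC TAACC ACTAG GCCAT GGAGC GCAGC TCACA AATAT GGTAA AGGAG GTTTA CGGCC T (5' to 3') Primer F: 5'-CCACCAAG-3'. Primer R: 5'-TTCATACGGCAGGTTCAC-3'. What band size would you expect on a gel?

Forward primer CCACCAAG is found on the top strand at positions 30–37.
Taking the reverse complement of TTCATACGGCAGGTTCAC gives GTGAACCTGCCGTATGAA, found at positions 72–89 on the template; the primer anneals here to the top strand with its 3' end pointing upstream.
Amplicon spans positions 30–89: 60 bp.

60 bp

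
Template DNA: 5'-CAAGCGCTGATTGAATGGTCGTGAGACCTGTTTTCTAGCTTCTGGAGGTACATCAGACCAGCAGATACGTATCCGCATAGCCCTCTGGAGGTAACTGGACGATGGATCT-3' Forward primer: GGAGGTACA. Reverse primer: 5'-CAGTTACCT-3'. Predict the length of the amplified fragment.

Scanning the template, GGAGGTACA occurs at positions 44–52; this primer anneals to the bottom strand there with its 3' end pointing downstream.
Taking the reverse complement of CAGTTACCT gives AGGTAACTG, found at positions 89–97 on the template; the primer anneals here to the top strand with its 3' end pointing upstream.
The product runs from position 44 to position 97, so its length is 97 − 44 + 1 = 54 bp.

54 bp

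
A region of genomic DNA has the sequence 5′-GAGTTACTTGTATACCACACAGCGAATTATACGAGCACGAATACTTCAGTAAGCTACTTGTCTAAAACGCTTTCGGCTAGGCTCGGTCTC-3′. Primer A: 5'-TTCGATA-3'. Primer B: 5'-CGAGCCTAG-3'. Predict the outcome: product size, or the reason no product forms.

Primer A (TTCGATA) does not match the top strand, and its reverse complement TATCGAA does not match either.
With no annealing site for primer A, no amplification occurs.

No product — primer A has no binding site in the template.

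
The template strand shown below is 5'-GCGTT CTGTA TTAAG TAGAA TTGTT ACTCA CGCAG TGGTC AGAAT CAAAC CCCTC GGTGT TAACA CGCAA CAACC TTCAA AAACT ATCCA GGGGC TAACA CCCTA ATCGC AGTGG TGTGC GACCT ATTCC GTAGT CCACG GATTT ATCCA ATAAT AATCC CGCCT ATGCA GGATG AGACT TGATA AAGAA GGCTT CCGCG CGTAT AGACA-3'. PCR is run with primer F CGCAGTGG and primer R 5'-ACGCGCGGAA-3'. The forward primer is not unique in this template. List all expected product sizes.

The forward primer CGCAGTGG matches the top strand at positions 31–38, 108–115.
The reverse primer's reverse complement is TTCCGCGCGT, matching at positions 194–203.
Each forward site pairs with the reverse site to give a product ending at position 203: sizes 173, 96 bp.

173 bp, 96 bp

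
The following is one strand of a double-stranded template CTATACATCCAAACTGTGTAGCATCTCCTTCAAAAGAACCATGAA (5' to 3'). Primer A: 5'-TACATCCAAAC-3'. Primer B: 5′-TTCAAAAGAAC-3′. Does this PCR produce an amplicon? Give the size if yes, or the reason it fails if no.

Primer A (TACATCCAAAC) matches the top strand at positions 4–14 (3' end points downstream).
Primer B (TTCAAAAGAAC) also matches the top strand directly, at positions 29–39 — its reverse complement GTTCTTTTGAA is not present.
Both primers anneal to the bottom strand with 3' ends pointing the same way, so neither can prime synthesis back toward the other.

No product — both primers anneal to the same strand and extend in the same direction.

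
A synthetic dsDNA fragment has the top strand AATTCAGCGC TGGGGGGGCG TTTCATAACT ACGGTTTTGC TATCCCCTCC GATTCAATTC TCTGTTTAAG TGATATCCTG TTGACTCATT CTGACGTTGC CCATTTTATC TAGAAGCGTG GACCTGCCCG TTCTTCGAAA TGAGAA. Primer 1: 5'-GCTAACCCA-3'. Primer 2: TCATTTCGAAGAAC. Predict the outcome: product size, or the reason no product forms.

Primer 1 (GCTAACCCA) does not match the top strand, and its reverse complement TGGGTTAGC does not match either.
With no annealing site for primer 1, no amplification occurs.

No product — primer 1 has no binding site in the template.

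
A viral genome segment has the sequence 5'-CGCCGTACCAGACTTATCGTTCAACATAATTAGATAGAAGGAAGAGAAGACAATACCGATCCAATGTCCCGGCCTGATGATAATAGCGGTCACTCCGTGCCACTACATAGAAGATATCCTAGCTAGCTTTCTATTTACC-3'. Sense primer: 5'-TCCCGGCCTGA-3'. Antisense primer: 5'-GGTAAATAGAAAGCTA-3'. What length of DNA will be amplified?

73 bp

The forward primer matches the template at positions 67–77.
The reverse primer's reverse complement is TAGCTTTCTATTTACC, which matches the template at positions 124–139.
Product length = (reverse-primer end) − (forward-primer start) + 1 = 139 − 67 + 1 = 73 bp.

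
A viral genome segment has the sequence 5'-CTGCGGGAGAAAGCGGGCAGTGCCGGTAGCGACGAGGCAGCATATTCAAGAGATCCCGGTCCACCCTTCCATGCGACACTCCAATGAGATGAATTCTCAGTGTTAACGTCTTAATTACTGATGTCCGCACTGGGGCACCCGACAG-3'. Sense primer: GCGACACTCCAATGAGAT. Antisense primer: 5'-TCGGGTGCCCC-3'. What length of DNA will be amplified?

70 bp

The forward primer matches the template at positions 73–90.
Reverse complement of the reverse primer: GGGGCACCCGA. This occurs on the top strand at positions 132–142.
The product runs from position 73 to position 142, so its length is 142 − 73 + 1 = 70 bp.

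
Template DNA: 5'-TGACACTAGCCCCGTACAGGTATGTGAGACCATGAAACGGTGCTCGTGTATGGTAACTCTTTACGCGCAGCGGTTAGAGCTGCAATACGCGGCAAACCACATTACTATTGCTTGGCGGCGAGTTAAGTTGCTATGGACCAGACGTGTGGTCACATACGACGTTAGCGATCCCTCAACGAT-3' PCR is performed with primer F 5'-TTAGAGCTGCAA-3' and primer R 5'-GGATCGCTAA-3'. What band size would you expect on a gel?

98 bp

Scanning the template, TTAGAGCTGCAA occurs at positions 74–85; this primer anneals to the bottom strand there with its 3' end pointing downstream.
Taking the reverse complement of GGATCGCTAA gives TTAGCGATCC, found at positions 162–171 on the template; the primer anneals here to the top strand with its 3' end pointing upstream.
Product length = (reverse-primer end) − (forward-primer start) + 1 = 171 − 74 + 1 = 98 bp.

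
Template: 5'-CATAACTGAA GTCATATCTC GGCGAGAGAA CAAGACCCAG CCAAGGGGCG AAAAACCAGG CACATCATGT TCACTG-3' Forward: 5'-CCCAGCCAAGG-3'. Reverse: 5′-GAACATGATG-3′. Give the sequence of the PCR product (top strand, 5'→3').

5'-CCCAGCCAAGGGGCGAAAAACCAGGCACATCATGTTC-3'

Scanning the template, CCCAGCCAAGG occurs at positions 36–46; this primer anneals to the bottom strand there with its 3' end pointing downstream.
Taking the reverse complement of GAACATGATG gives CATCATGTTC, found at positions 63–72 on the template; the primer anneals here to the top strand with its 3' end pointing upstream.
The product is the template from position 36 through 72 (37 bp).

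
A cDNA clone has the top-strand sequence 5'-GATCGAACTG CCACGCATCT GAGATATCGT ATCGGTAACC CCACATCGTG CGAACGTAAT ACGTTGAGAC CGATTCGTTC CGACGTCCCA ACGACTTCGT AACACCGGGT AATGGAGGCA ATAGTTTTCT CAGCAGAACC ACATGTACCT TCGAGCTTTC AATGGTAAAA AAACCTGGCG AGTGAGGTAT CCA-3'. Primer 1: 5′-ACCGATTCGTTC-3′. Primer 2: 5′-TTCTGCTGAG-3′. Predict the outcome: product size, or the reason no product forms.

Primer 1 (ACCGATTCGTTC) matches the top strand at positions 69–80; it acts as a forward primer.
Primer 2's reverse complement is CTCAGCAGAA, matching the top strand at positions 129–138; it acts as a reverse primer.
The 3' ends face each other across positions 69–138, giving a 70 bp product.

Yes — a 70 bp product.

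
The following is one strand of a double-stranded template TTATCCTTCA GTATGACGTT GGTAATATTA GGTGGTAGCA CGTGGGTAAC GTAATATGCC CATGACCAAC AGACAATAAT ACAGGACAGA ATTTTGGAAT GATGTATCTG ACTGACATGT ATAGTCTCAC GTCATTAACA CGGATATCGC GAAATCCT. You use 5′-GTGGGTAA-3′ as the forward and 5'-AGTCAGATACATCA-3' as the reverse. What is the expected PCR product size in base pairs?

72 bp

Scanning the template, GTGGGTAA occurs at positions 42–49; this primer anneals to the bottom strand there with its 3' end pointing downstream.
Reverse complement of the reverse primer: TGATGTATCTGACT. This occurs on the top strand at positions 100–113.
The product runs from position 42 to position 113, so its length is 113 − 42 + 1 = 72 bp.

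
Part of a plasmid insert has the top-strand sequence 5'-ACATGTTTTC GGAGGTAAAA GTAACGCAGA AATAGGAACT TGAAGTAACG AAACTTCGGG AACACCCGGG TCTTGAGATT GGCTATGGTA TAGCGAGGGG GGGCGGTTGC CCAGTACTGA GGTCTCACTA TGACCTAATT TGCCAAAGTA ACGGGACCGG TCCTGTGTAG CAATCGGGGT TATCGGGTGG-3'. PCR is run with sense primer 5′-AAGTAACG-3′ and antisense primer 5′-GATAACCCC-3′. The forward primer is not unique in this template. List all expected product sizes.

166 bp, 142 bp, 39 bp

The forward primer AAGTAACG matches the top strand at positions 19–26, 43–50, 146–153.
The reverse primer's reverse complement is GGGGTTATC, matching at positions 176–184.
Each forward site pairs with the reverse site to give a product ending at position 184: sizes 166, 142, 39 bp.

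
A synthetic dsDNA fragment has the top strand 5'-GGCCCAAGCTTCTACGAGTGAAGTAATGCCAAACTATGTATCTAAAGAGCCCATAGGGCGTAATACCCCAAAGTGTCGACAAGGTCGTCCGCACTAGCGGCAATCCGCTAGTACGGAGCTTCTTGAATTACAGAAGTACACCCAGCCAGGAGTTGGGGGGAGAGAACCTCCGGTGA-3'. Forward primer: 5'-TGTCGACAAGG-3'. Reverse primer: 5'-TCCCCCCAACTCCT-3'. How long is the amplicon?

88 bp

The forward primer matches the template at positions 74–84.
Reverse complement of the reverse primer: AGGAGTTGGGGGGA. This occurs on the top strand at positions 148–161.
The product runs from position 74 to position 161, so its length is 161 − 74 + 1 = 88 bp.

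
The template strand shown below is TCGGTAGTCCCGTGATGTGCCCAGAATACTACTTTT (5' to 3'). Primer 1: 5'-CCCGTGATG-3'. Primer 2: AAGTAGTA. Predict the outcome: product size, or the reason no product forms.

Yes — a 26 bp product.

Primer 1 (CCCGTGATG) matches the top strand at positions 9–17; it acts as a forward primer.
Primer 2's reverse complement is TACTACTT, matching the top strand at positions 27–34; it acts as a reverse primer.
The 3' ends face each other across positions 9–34, giving a 26 bp product.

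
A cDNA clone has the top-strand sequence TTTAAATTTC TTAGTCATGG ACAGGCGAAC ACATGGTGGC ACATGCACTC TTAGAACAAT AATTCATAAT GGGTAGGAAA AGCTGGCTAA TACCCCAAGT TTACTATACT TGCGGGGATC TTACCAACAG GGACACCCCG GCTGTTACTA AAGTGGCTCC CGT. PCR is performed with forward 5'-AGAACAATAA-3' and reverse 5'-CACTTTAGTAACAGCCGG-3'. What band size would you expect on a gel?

The forward primer matches the template at positions 53–62.
The reverse primer's reverse complement is CCGGCTGTTACTAAAGTG, which matches the template at positions 138–155.
Amplicon spans positions 53–155: 103 bp.

103 bp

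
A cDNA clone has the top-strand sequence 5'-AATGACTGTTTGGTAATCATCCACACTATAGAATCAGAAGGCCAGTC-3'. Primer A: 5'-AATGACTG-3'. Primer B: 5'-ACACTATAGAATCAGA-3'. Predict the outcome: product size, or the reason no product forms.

No product — both primers anneal to the same strand and extend in the same direction.

Primer A (AATGACTG) matches the top strand at positions 1–8 (3' end points downstream).
Primer B (ACACTATAGAATCAGA) also matches the top strand directly, at positions 23–38 — its reverse complement TCTGATTCTATAGTGT is not present.
Both primers anneal to the bottom strand with 3' ends pointing the same way, so neither can prime synthesis back toward the other.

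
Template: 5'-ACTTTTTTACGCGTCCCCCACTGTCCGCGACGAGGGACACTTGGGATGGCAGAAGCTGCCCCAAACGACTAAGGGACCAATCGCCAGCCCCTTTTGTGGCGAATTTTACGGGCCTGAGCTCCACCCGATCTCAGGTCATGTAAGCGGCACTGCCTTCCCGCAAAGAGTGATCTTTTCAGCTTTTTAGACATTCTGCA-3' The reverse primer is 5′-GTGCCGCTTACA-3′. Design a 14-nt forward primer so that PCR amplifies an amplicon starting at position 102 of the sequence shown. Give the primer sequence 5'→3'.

5'-AATTTTACGGGCCT-3'

The reverse primer's reverse complement TGTAAGCGGCAC matches the template at positions 139–150; the product starts at position 102.
The forward primer is identical to the top strand over positions 102–115: AATTTTACGGGCCT.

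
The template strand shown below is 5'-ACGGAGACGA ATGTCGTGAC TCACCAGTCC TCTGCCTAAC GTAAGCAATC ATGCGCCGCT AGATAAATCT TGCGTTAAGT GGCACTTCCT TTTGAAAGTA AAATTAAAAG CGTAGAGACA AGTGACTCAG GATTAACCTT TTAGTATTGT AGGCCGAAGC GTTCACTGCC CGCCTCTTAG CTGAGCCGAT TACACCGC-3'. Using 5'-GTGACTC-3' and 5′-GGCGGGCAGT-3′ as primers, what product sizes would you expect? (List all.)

The forward primer GTGACTC matches the top strand at positions 16–22, 122–128.
The reverse primer's reverse complement is ACTGCCCGCC, matching at positions 165–174.
Each forward site pairs with the reverse site to give a product ending at position 174: sizes 159, 53 bp.

159 bp, 53 bp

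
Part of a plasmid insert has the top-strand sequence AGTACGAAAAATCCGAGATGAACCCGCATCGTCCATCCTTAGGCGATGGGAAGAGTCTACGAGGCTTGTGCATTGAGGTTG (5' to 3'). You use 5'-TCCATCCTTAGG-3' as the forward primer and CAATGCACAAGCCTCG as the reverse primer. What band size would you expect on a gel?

The forward primer matches the template at positions 32–43.
Taking the reverse complement of CAATGCACAAGCCTCG gives CGAGGCTTGTGCATTG, found at positions 60–75 on the template; the primer anneals here to the top strand with its 3' end pointing upstream.
The product runs from position 32 to position 75, so its length is 75 − 32 + 1 = 44 bp.

44 bp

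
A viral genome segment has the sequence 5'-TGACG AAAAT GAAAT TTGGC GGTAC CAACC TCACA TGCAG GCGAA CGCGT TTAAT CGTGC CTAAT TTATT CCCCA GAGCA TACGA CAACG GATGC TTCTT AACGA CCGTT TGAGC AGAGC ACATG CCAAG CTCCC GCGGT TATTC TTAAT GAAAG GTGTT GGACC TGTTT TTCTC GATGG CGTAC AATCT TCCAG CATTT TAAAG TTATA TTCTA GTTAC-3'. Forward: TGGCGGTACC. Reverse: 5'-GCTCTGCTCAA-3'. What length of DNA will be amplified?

Scanning the template, TGGCGGTACC occurs at positions 17–26; this primer anneals to the bottom strand there with its 3' end pointing downstream.
Reverse complement of the reverse primer: TTGAGCAGAGC. This occurs on the top strand at positions 110–120.
The product runs from position 17 to position 120, so its length is 120 − 17 + 1 = 104 bp.

104 bp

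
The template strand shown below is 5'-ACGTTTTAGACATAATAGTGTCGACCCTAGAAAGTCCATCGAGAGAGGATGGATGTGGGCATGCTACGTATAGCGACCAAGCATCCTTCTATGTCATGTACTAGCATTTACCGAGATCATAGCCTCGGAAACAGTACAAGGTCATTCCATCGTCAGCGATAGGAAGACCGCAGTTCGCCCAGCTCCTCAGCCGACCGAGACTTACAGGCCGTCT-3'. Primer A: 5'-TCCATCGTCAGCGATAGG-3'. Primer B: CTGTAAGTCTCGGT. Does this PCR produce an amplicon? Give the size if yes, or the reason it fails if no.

Yes — a 62 bp product.

Primer A (TCCATCGTCAGCGATAGG) matches the top strand at positions 146–163; it acts as a forward primer.
Primer B's reverse complement is ACCGAGACTTACAG, matching the top strand at positions 194–207; it acts as a reverse primer.
The 3' ends face each other across positions 146–207, giving a 62 bp product.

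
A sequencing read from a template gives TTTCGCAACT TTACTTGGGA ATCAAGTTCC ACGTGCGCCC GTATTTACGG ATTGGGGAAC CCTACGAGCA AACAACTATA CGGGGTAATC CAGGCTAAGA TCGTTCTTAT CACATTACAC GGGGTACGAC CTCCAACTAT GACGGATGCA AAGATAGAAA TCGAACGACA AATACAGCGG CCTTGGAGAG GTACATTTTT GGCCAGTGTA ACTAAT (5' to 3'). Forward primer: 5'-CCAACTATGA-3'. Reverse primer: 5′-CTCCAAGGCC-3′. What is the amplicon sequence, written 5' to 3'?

5'-CCAACTATGACGGATGCAAAGATAGAAATCGAACGACAAATACAGCGGCCTTGGAG-3'

Scanning the template, CCAACTATGA occurs at positions 133–142; this primer anneals to the bottom strand there with its 3' end pointing downstream.
Reverse complement of the reverse primer: GGCCTTGGAG. This occurs on the top strand at positions 179–188.
The product is the template from position 133 through 188 (56 bp).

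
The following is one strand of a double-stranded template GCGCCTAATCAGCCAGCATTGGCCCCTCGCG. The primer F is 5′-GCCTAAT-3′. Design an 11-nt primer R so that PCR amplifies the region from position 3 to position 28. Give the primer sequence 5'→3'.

The product's 3' end on the top strand is position 28.
The reverse primer anneals to the top strand over positions 18–28, i.e. to ATTGGCCCCTC.
Its sequence written 5'→3' is the reverse complement: GAGGGGCCAAT.

5'-GAGGGGCCAAT-3'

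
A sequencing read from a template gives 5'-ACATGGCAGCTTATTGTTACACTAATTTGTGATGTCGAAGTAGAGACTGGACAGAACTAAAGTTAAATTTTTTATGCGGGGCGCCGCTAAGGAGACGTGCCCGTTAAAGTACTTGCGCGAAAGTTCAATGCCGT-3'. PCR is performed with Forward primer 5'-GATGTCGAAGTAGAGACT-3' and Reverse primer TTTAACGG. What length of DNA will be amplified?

78 bp

The forward primer matches the template at positions 31–48.
Taking the reverse complement of TTTAACGG gives CCGTTAAA, found at positions 101–108 on the template; the primer anneals here to the top strand with its 3' end pointing upstream.
Amplicon spans positions 31–108: 78 bp.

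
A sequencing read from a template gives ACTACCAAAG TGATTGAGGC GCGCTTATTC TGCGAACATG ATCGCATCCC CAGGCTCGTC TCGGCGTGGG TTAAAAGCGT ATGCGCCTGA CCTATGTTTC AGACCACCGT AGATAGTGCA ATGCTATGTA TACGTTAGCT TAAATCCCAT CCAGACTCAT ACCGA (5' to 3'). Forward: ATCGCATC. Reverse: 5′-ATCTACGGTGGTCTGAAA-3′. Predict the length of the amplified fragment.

Scanning the template, ATCGCATC occurs at positions 41–48; this primer anneals to the bottom strand there with its 3' end pointing downstream.
Taking the reverse complement of ATCTACGGTGGTCTGAAA gives TTTCAGACCACCGTAGAT, found at positions 97–114 on the template; the primer anneals here to the top strand with its 3' end pointing upstream.
Amplicon spans positions 41–114: 74 bp.

74 bp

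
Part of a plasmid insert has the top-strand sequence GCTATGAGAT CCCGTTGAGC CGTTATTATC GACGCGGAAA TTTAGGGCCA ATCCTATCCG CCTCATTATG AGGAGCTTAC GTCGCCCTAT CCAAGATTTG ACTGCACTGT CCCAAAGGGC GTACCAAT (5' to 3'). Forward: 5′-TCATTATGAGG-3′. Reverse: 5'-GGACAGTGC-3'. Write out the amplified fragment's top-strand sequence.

Scanning the template, TCATTATGAGG occurs at positions 63–73; this primer anneals to the bottom strand there with its 3' end pointing downstream.
The reverse primer's reverse complement is GCACTGTCC, which matches the template at positions 104–112.
The product is the template from position 63 through 112 (50 bp).

5'-TCATTATGAGGAGCTTACGTCGCCCTATCCAAGATTTGACTGCACTGTCC-3'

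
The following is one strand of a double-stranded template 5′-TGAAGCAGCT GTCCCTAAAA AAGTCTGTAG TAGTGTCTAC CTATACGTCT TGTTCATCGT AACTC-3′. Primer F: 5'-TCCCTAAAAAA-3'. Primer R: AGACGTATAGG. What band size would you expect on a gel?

Forward primer TCCCTAAAAAA is found on the top strand at positions 12–22.
The reverse primer's reverse complement is CCTATACGTCT, which matches the template at positions 40–50.
Product length = (reverse-primer end) − (forward-primer start) + 1 = 50 − 12 + 1 = 39 bp.

39 bp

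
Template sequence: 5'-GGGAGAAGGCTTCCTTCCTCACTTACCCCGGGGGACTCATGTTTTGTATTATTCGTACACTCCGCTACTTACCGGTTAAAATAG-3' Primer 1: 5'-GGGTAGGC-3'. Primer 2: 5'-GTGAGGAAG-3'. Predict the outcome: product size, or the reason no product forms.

Primer 1 (GGGTAGGC) does not match the top strand, and its reverse complement GCCTACCC does not match either.
With no annealing site for primer 1, no amplification occurs.

No product — primer 1 has no binding site in the template.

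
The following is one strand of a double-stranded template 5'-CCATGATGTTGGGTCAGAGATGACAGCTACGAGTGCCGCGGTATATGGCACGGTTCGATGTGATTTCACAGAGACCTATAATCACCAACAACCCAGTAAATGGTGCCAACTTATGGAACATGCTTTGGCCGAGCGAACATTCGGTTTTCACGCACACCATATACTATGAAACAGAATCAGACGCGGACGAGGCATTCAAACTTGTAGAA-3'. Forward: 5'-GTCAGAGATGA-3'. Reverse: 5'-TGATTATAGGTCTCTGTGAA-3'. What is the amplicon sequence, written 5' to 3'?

Forward primer GTCAGAGATGA is found on the top strand at positions 13–23.
Reverse complement of the reverse primer: TTCACAGAGACCTATAATCA. This occurs on the top strand at positions 65–84.
The product is the template from position 13 through 84 (72 bp).

5'-GTCAGAGATGACAGCTACGAGTGCCGCGGTATATGGCACGGTTCGATGTGATTTCACAGAGACCTATAATCA-3'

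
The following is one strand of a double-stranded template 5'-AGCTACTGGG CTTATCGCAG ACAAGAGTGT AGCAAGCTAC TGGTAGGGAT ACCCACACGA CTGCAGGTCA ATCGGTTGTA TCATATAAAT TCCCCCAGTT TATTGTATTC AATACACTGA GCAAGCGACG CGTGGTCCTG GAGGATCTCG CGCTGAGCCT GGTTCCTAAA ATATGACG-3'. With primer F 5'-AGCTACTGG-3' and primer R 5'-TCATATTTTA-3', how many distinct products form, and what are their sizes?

The forward primer AGCTACTGG matches the top strand at positions 1–9, 35–43.
The reverse primer's reverse complement is TAAAATATGA, matching at positions 167–176.
Each forward site pairs with the reverse site to give a product ending at position 176: sizes 176, 142 bp.

Two products: 176 bp, 142 bp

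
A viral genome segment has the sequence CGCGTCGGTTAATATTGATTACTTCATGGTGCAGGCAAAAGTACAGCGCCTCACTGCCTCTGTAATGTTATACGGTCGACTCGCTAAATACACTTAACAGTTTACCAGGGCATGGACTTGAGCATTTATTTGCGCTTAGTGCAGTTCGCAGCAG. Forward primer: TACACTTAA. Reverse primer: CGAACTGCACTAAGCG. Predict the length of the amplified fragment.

60 bp

Forward primer TACACTTAA is found on the top strand at positions 89–97.
Taking the reverse complement of CGAACTGCACTAAGCG gives CGCTTAGTGCAGTTCG, found at positions 133–148 on the template; the primer anneals here to the top strand with its 3' end pointing upstream.
The product runs from position 89 to position 148, so its length is 148 − 89 + 1 = 60 bp.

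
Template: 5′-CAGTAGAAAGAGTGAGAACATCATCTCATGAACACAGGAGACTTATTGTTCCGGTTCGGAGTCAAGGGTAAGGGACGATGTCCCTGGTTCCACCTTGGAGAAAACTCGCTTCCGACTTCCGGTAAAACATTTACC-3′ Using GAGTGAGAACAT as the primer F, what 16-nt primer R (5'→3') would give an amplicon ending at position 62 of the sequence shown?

5'-ACTCCGAACCGGAACA-3'

The forward primer binds at positions 10–21; the product's 3' end on the top strand is position 62.
The reverse primer anneals to the top strand over positions 47–62, i.e. to TGTTCCGGTTCGGAGT.
Its sequence written 5'→3' is the reverse complement: ACTCCGAACCGGAACA.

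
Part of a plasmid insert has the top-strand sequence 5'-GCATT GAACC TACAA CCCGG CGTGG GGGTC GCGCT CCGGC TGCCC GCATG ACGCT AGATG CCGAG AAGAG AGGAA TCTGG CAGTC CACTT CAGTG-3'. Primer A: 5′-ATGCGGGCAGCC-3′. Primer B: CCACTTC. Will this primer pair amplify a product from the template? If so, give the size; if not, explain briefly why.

Primer A (ATGCGGGCAGCC) has reverse complement GGCTGCCCGCAT, which matches the top strand at positions 38–49; primer A anneals to the top strand there with its 3' end pointing upstream toward position 38.
Primer B (CCACTTC) matches the top strand directly at positions 85–91; it anneals to the bottom strand with its 3' end pointing downstream toward position 91.
The 3' ends diverge (primer A extends toward position 1, primer B toward position 95), so the primers never converge on a shared product.

No product — the primers' 3' ends point away from each other.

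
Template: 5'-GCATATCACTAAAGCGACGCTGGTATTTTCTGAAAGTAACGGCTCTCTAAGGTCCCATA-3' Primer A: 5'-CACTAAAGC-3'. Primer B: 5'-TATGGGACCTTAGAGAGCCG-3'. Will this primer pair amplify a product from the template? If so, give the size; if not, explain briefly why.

Primer A (CACTAAAGC) matches the top strand at positions 7–15; it acts as a forward primer.
Primer B's reverse complement is CGGCTCTCTAAGGTCCCATA, matching the top strand at positions 40–59; it acts as a reverse primer.
The 3' ends face each other across positions 7–59, giving a 53 bp product.

Yes — a 53 bp product.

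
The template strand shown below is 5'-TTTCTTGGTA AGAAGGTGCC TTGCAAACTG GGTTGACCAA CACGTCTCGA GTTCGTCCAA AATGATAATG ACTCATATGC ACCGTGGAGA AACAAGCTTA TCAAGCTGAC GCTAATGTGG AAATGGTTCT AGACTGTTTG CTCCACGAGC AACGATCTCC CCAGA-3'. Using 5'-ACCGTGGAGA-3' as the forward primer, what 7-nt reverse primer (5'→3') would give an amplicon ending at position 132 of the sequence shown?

The forward primer binds at positions 81–90; the product's 3' end on the top strand is position 132.
The reverse primer anneals to the top strand over positions 126–132, i.e. to GTTCTAG.
Its sequence written 5'→3' is the reverse complement: CTAGAAC.

5'-CTAGAAC-3'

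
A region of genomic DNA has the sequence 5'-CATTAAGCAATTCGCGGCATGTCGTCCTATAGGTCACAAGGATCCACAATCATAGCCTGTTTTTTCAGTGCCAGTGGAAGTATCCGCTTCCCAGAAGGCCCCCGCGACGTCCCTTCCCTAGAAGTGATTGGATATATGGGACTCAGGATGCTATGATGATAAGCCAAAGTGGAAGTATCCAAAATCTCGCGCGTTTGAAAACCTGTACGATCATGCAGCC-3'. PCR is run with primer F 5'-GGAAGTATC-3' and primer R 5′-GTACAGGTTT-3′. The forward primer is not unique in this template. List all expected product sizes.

The forward primer GGAAGTATC matches the top strand at positions 76–84, 171–179.
The reverse primer's reverse complement is AAACCTGTAC, matching at positions 199–208.
Each forward site pairs with the reverse site to give a product ending at position 208: sizes 133, 38 bp.

133 bp, 38 bp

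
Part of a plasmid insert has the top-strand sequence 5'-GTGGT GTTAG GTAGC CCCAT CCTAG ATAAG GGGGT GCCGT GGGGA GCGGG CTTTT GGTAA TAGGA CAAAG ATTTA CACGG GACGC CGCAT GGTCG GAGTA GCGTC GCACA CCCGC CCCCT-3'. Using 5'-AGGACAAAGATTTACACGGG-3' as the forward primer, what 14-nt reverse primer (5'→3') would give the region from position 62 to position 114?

The product's 3' end on the top strand is position 114.
The reverse primer anneals to the top strand over positions 101–114, i.e. to GCGTCGCACACCCG.
Its sequence written 5'→3' is the reverse complement: CGGGTGTGCGACGC.

5'-CGGGTGTGCGACGC-3'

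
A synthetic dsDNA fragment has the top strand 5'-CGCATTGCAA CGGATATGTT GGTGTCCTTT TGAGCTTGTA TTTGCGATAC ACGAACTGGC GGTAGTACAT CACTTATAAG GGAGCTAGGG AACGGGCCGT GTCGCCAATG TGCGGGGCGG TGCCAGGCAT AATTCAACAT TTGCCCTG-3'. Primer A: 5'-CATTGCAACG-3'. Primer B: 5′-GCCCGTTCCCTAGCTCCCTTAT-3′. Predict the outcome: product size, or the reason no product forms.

Yes — a 95 bp product.

Primer A (CATTGCAACG) matches the top strand at positions 3–12; it acts as a forward primer.
Primer B's reverse complement is ATAAGGGAGCTAGGGAACGGGC, matching the top strand at positions 76–97; it acts as a reverse primer.
The 3' ends face each other across positions 3–97, giving a 95 bp product.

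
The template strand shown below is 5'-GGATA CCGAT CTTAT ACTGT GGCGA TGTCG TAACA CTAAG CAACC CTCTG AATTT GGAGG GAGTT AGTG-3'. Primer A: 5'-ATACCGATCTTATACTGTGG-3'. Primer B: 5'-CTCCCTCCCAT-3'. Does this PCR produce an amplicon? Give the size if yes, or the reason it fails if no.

Primer B (CTCCCTCCCAT) does not match the top strand, and its reverse complement ATGGGAGGGAG does not match either.
With no annealing site for primer B, no amplification occurs.

No product — primer B has no binding site in the template.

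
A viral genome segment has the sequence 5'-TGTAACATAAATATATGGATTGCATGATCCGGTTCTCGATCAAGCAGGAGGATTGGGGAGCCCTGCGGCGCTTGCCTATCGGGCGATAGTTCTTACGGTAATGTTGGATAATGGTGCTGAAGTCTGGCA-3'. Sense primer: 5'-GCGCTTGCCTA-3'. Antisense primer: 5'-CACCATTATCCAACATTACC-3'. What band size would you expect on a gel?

Scanning the template, GCGCTTGCCTA occurs at positions 68–78; this primer anneals to the bottom strand there with its 3' end pointing downstream.
The reverse primer's reverse complement is GGTAATGTTGGATAATGGTG, which matches the template at positions 97–116.
The product runs from position 68 to position 116, so its length is 116 − 68 + 1 = 49 bp.

49 bp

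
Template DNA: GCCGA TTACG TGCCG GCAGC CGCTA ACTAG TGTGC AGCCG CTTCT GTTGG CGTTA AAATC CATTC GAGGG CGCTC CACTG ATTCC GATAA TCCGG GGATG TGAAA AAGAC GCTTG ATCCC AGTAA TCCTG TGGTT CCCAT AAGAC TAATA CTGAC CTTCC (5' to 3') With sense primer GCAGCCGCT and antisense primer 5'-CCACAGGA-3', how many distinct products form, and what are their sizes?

Two products: 118 bp, 100 bp

The forward primer GCAGCCGCT matches the top strand at positions 16–24, 34–42.
The reverse primer's reverse complement is TCCTGTGG, matching at positions 126–133.
Each forward site pairs with the reverse site to give a product ending at position 133: sizes 118, 100 bp.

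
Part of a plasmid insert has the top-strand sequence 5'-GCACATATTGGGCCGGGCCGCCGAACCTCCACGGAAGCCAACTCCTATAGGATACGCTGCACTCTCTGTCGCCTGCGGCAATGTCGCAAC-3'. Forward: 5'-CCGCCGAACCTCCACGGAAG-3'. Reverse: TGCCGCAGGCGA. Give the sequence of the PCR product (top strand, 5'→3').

5'-CCGCCGAACCTCCACGGAAGCCAACTCCTATAGGATACGCTGCACTCTCTGTCGCCTGCGGCA-3'

Scanning the template, CCGCCGAACCTCCACGGAAG occurs at positions 18–37; this primer anneals to the bottom strand there with its 3' end pointing downstream.
Taking the reverse complement of TGCCGCAGGCGA gives TCGCCTGCGGCA, found at positions 69–80 on the template; the primer anneals here to the top strand with its 3' end pointing upstream.
The product is the template from position 18 through 80 (63 bp).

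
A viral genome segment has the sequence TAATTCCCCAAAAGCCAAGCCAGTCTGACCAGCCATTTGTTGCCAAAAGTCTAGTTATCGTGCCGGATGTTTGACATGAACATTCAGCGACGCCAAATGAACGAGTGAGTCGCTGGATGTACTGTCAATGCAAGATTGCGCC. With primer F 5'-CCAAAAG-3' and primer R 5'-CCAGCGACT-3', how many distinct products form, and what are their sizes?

The forward primer CCAAAAG matches the top strand at positions 8–14, 43–49.
The reverse primer's reverse complement is AGTCGCTGG, matching at positions 108–116.
Each forward site pairs with the reverse site to give a product ending at position 116: sizes 109, 74 bp.

Two products: 109 bp, 74 bp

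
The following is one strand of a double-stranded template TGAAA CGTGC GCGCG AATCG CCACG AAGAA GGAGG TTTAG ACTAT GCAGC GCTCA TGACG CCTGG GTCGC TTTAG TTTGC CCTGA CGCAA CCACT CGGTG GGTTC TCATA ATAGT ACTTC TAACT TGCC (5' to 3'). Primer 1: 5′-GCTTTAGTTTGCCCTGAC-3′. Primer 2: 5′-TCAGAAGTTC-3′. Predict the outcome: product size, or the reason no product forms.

Primer 2 (TCAGAAGTTC) does not match the top strand, and its reverse complement GAACTTCTGA does not match either.
With no annealing site for primer 2, no amplification occurs.

No product — primer 2 has no binding site in the template.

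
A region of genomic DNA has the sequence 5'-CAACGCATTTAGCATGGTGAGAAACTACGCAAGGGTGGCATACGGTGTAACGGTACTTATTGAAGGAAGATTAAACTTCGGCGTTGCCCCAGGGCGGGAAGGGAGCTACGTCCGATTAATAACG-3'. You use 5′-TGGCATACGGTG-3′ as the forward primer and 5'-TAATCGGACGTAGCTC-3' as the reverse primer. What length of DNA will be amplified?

83 bp

Forward primer TGGCATACGGTG is found on the top strand at positions 36–47.
The reverse primer's reverse complement is GAGCTACGTCCGATTA, which matches the template at positions 103–118.
Amplicon spans positions 36–118: 83 bp.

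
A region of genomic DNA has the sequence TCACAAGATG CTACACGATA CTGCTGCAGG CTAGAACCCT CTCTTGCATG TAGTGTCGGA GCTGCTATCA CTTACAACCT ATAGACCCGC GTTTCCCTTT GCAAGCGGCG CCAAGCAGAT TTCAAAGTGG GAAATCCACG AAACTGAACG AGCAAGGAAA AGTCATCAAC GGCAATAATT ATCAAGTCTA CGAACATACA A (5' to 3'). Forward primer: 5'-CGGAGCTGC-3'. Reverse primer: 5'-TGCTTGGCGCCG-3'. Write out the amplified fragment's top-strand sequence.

5'-CGGAGCTGCTATCACTTACAACCTATAGACCCGCGTTTCCCTTTGCAAGCGGCGCCAAGCA-3'

Forward primer CGGAGCTGC is found on the top strand at positions 57–65.
Reverse complement of the reverse primer: CGGCGCCAAGCA. This occurs on the top strand at positions 106–117.
The product is the template from position 57 through 117 (61 bp).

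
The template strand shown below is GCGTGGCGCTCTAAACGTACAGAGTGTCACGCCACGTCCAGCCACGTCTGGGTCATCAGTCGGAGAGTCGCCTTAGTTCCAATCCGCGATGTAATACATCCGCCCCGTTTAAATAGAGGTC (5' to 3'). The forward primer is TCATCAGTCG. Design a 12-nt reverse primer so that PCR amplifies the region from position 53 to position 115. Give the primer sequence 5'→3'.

The product's 3' end on the top strand is position 115.
The reverse primer anneals to the top strand over positions 104–115, i.e. to CCCGTTTAAATA.
Its sequence written 5'→3' is the reverse complement: TATTTAAACGGG.

5'-TATTTAAACGGG-3'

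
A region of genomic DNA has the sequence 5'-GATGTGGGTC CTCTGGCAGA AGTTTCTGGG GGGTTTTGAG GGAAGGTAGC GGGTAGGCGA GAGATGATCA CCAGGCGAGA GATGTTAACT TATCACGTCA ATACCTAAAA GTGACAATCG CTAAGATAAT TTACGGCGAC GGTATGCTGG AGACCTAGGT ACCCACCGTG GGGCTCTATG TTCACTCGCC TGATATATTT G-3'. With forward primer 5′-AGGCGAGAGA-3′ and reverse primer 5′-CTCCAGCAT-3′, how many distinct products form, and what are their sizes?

Two products: 98 bp, 80 bp

The forward primer AGGCGAGAGA matches the top strand at positions 55–64, 73–82.
The reverse primer's reverse complement is ATGCTGGAG, matching at positions 144–152.
Each forward site pairs with the reverse site to give a product ending at position 152: sizes 98, 80 bp.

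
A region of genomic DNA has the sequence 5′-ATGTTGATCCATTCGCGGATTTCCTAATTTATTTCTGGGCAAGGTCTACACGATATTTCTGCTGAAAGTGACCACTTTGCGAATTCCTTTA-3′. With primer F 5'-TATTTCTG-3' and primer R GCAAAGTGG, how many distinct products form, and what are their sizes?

Two products: 51 bp, 27 bp

The forward primer TATTTCTG matches the top strand at positions 30–37, 54–61.
The reverse primer's reverse complement is CCACTTTGC, matching at positions 72–80.
Each forward site pairs with the reverse site to give a product ending at position 80: sizes 51, 27 bp.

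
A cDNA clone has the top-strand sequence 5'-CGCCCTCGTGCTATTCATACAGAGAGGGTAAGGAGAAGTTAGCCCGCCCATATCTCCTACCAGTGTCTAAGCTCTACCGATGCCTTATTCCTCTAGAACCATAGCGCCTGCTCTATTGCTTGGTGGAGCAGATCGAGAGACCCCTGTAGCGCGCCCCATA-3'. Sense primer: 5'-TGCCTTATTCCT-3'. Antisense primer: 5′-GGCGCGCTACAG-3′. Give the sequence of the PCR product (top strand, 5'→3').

Forward primer TGCCTTATTCCT is found on the top strand at positions 81–92.
Reverse complement of the reverse primer: CTGTAGCGCGCC. This occurs on the top strand at positions 144–155.
The product is the template from position 81 through 155 (75 bp).

5'-TGCCTTATTCCTCTAGAACCATAGCGCCTGCTCTATTGCTTGGTGGAGCAGATCGAGAGACCCCTGTAGCGCGCC-3'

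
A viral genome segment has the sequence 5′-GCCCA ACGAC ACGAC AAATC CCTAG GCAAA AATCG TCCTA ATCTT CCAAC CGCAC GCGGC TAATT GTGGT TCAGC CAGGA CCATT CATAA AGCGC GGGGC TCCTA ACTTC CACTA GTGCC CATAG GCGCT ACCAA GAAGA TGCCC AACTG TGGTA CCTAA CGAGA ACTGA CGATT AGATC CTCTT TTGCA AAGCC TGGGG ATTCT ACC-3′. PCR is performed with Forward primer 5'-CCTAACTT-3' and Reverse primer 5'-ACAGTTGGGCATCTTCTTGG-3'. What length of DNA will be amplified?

The forward primer matches the template at positions 102–109.
The reverse primer's reverse complement is CCAAGAAGATGCCCAACTGT, which matches the template at positions 132–151.
Amplicon spans positions 102–151: 50 bp.

50 bp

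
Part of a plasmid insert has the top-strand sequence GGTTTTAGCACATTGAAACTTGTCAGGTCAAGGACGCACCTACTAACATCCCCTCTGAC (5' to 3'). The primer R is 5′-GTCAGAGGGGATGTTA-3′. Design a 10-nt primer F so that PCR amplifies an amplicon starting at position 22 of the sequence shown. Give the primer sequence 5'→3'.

5'-GTCAGGTCAA-3'

The reverse primer's reverse complement TAACATCCCCTCTGAC matches the template at positions 44–59; the product starts at position 22.
The forward primer is identical to the top strand over positions 22–31: GTCAGGTCAA.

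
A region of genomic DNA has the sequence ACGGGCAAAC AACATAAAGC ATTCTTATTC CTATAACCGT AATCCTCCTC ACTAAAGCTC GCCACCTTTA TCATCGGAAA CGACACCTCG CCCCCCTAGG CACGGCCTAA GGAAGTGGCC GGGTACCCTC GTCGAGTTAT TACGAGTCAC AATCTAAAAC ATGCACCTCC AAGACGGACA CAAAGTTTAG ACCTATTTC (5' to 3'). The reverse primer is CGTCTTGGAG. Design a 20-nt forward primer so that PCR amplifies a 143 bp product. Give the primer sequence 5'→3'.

5'-TAACCGTAATCCTCCTCACT-3'

The reverse primer's reverse complement CTCCAAGACG matches the template at positions 167–176, so the product ends at position 176.
A 143 bp product then starts at position 176 − 143 + 1 = 34.
The forward primer is identical to the top strand there: TAACCGTAATCCTCCTCACT.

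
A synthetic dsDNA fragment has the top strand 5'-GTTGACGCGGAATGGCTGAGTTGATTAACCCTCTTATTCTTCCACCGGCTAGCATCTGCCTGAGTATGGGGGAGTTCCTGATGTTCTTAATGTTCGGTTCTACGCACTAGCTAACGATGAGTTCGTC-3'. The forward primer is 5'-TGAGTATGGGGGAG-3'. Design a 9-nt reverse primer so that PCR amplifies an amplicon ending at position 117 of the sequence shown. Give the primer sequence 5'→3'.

The forward primer binds at positions 61–74; the product's 3' end on the top strand is position 117.
The reverse primer anneals to the top strand over positions 109–117, i.e. to AGCTAACGA.
Its sequence written 5'→3' is the reverse complement: TCGTTAGCT.

5'-TCGTTAGCT-3'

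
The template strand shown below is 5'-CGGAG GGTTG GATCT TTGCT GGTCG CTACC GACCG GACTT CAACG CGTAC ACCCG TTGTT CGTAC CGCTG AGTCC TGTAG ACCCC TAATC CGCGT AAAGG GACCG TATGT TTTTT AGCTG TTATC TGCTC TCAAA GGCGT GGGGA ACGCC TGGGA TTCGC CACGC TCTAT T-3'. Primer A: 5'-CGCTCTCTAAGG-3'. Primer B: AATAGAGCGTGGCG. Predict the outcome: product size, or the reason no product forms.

No product — primer A has no binding site in the template.

Primer A (CGCTCTCTAAGG) does not match the top strand, and its reverse complement CCTTAGAGAGCG does not match either.
With no annealing site for primer A, no amplification occurs.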